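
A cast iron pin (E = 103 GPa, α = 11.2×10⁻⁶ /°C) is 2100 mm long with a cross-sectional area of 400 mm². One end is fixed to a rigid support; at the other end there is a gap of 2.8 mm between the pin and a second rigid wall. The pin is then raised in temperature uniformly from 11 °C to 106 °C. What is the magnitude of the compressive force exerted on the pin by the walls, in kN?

P ≈ 0 kN

Unrestrained expansion: δ_free = αΔT L = 11.2×10⁻⁶ × 95 × 2100 = 2.234 mm.
Since δ_free = 2.23 mm is less than the 2.8 mm gap, the pin never touches the wall. No axial force develops.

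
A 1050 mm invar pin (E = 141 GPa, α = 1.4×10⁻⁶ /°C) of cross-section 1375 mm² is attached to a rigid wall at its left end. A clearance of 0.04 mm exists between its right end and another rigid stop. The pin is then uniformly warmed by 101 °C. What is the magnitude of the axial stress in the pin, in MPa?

σ ≈ 14.6 MPa (compressive)

Unrestrained expansion: δ_free = αΔT L = 1.4×10⁻⁶ × 101 × 1050 = 0.1485 mm.
This exceeds the 0.04 mm gap, so the wall pushes back. The portion of expansion that must be recovered elastically is δ_free − gap = 0.1485 − 0.04 = 0.1085 mm.
Compatibility: PL/(AE) = 0.1085 mm, so σ = P/A = E × (0.1085/1050) = 14.57 MPa.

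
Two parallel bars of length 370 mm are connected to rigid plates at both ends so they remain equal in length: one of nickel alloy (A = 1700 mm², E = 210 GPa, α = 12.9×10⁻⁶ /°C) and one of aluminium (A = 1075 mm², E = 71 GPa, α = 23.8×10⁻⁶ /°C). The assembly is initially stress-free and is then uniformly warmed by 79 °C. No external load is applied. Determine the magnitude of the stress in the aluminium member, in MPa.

σ ≈ 50.4 MPa (compressive)

Equilibrium of a rigid end plate with no external load gives equal and opposite internal forces ±P in the two members. Since α_{aluminium} > α_{nickel alloy}, heating drives the aluminium into compression and the nickel alloy into tension.
Compatibility of the two members (thermal + elastic change equal): (α₁ − α₂)ΔT = P·[1/(A₁E₁) + 1/(A₂E₂)].
|α₁ − α₂|·ΔT = 10.9×10⁻⁶ × 79 = 0.0008611.
1/(A₁E₁) + 1/(A₂E₂) = 1/(1700×210×10³) + 1/(1075×71×10³) = 1.59×10⁻⁸ N⁻¹.
P = 0.0008611 / 1.59×10⁻⁸ = 54150 N = 54.15 kN.
σ_{aluminium} = P/A₂ = 54150/1075 = 50.37 MPa, compressive.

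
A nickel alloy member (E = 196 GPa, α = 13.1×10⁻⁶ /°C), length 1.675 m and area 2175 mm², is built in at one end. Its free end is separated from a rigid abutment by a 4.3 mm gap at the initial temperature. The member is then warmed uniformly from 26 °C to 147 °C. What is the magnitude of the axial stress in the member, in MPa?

Free thermal elongation = αΔT L = 13.1×10⁻⁶ × 121 × 1675 = 2.655 mm.
Since δ_free = 2.66 mm is less than the 4.3 mm gap, the member never touches the wall. No axial force develops.

σ ≈ 0 MPa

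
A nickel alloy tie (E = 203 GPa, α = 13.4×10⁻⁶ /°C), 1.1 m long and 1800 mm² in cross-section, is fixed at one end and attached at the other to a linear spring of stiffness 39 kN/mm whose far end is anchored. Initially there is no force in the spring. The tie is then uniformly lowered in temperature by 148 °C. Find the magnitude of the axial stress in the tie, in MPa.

σ ≈ 42.3 MPa (tensile)

The unrestrained thermal change is αΔT L = 13.4×10⁻⁶ × 148 × 1100 = 2.182 mm.
With a force P in the spring, the elastic change of the tie is PL/(AE) and that of the spring is P/k; compatibility requires their sum to equal δ_free.
So P = δ_free / [L/(AE) + 1/k] = 2.182 / [ 1100/(1800×203×10³) + 1/(39×10³) ].
P = 2.182 / 2.865×10⁻⁵ = 76140 N.
σ = P/A = 76140/1800 = 42.3 MPa.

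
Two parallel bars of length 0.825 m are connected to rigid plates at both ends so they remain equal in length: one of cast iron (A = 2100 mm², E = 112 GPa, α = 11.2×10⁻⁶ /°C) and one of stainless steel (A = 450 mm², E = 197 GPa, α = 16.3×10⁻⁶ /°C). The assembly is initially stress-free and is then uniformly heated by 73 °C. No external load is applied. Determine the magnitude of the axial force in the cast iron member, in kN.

P ≈ 24 kN (tensile in the cast iron)

Both members must finish at the same length. With the larger α, the stainless steel tends to over-expand; the plates restrain it, putting the stainless steel in compression and the cast iron in tension. With no external load the two internal forces are equal and opposite, magnitude P.
Compatibility of the two members (thermal + elastic change equal): (α₁ − α₂)ΔT = P·[1/(A₁E₁) + 1/(A₂E₂)].
|α₁ − α₂|·ΔT = 5.1×10⁻⁶ × 73 = 0.0003723.
1/(A₁E₁) + 1/(A₂E₂) = 1/(2100×112×10³) + 1/(450×197×10³) = 1.553×10⁻⁸ N⁻¹.
P = 0.0003723 / 1.553×10⁻⁸ = 23970 N = 23.97 kN.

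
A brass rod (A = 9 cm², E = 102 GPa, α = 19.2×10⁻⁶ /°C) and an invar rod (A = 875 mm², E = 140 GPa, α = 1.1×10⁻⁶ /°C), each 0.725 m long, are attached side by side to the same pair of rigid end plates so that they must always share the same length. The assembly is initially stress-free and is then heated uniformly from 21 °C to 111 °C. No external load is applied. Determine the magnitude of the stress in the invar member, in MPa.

σ ≈ 97.7 MPa (tensile)

Equilibrium of a rigid end plate with no external load gives equal and opposite internal forces ±P in the two members. Since α_{brass} > α_{invar}, heating drives the brass into compression and the invar into tension.
Setting the final lengths equal and cancelling L: (α₁ − α₂)ΔT = P/(A₁E₁) + P/(A₂E₂).
|α₁ − α₂|·ΔT = 18.1×10⁻⁶ × 90 = 0.001629.
1/(A₁E₁) + 1/(A₂E₂) = 1/(900×102×10³) + 1/(875×140×10³) = 1.906×10⁻⁸ N⁻¹.
P = 0.001629 / 1.906×10⁻⁸ = 85480 N = 85.48 kN.
σ_{invar} = P/A₂ = 85480/875 = 97.69 MPa, tensile.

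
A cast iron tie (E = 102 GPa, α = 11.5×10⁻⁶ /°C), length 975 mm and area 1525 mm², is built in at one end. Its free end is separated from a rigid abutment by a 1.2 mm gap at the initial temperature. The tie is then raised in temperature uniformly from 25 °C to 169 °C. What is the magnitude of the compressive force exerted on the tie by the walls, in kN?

P ≈ 66.1 kN

Free thermal elongation = αΔT L = 11.5×10⁻⁶ × 144 × 975 = 1.615 mm.
After closing the 1.2 mm clearance, 1.615 − 1.2 = 0.4146 mm of expansion remains to be suppressed by the wall.
So σ = E(δ_free − g)/L = 102×10³ × 0.4146/975 = 43.37 MPa.
Force on the wall = σA = 43.37 × 1525 mm² = 66.14 kN.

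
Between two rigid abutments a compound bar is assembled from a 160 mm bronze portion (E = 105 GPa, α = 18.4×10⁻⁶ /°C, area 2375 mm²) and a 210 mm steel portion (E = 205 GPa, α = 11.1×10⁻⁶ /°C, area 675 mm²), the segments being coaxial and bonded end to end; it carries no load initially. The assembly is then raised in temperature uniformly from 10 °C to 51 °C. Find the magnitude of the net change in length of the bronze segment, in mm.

With the walls removed the bar would change length by δ_free = Σ αᵢΔT Lᵢ = 18.4×10⁻⁶×41×160 + 11.1×10⁻⁶×41×210 = 0.2163 mm.
The rigid supports impose zero overall length change; the single axial force P common to all segments must satisfy P Σ Lᵢ/(AᵢEᵢ) = δ_free.
The series flexibility is Σ Lᵢ/(AᵢEᵢ) = 160/(2375×105×10³) + 210/(675×205×10³) = 2.159×10⁻⁶ mm/N.
So P = 0.2163 / 2.159×10⁻⁶ = 100.2 kN, compressive.
For the bronze segment, free thermal change = 18.4×10⁻⁶×41×160 = 0.1207 mm and elastic change from P = 100200×160/(2375×105×10³) = 0.06427 mm; these oppose, so the net change is 0.0564 mm (segment lengthens).

|ΔL| ≈ 0.0564 mm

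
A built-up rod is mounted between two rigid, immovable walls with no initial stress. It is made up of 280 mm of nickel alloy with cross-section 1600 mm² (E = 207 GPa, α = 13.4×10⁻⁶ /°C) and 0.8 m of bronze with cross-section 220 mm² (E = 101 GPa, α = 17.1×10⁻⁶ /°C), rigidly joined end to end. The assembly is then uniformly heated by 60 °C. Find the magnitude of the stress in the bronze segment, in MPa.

σ ≈ 129 MPa (compressive)

With the walls removed the bar would change length by δ_free = Σ αᵢΔT Lᵢ = 13.4×10⁻⁶×60×280 + 17.1×10⁻⁶×60×800 = 1.046 mm.
The rigid supports impose zero overall length change; the single axial force P common to all segments must satisfy P Σ Lᵢ/(AᵢEᵢ) = δ_free.
Σ Lᵢ/(AᵢEᵢ) = 280/(1600×207×10³) + 800/(220×101×10³) = 3.685×10⁻⁵ mm/N.
So P = 1.046 / 3.685×10⁻⁵ = 28.38 kN, compressive.
σ_{bronze} = P / A = 28380 / 220 = 129 MPa.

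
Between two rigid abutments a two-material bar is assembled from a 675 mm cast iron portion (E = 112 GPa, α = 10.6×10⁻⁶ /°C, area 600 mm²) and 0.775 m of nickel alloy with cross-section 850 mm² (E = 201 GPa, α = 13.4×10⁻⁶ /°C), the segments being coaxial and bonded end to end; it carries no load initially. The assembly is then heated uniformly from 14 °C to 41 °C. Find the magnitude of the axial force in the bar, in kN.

P ≈ 32.5 kN (compressive)

If the supports were absent, the total length change would be Σ αᵢΔT Lᵢ = 10.6×10⁻⁶×27×675 + 13.4×10⁻⁶×27×775 = 0.4736 mm.
The rigid supports impose zero overall length change; the single axial force P common to all segments must satisfy P Σ Lᵢ/(AᵢEᵢ) = δ_free.
Σ Lᵢ/(AᵢEᵢ) = 675/(600×112×10³) + 775/(850×201×10³) = 1.458×10⁻⁵ mm/N.
P = 0.4736 / 1.458×10⁻⁵ = 32480 N = 32.48 kN, compressive.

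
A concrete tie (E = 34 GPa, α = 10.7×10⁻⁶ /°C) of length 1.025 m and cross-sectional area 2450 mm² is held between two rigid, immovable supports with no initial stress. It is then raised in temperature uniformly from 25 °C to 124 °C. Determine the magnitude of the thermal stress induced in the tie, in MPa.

σ ≈ 36 MPa (compressive)

The supports are rigid, so the total axial strain is zero. The restrained thermal strain is ε = αΔT = 10.7×10⁻⁶ × 99 = 1059.3×10⁻⁶.
The stress required to suppress this strain is σ = Eε = 34×10³ × 1059.3×10⁻⁶ = 36.02 MPa, compressive since the tie is trying to expand.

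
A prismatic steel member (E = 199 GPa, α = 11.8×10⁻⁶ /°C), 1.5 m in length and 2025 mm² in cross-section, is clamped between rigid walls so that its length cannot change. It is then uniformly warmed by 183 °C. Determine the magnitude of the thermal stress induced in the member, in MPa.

Because both ends are immovable the net strain is zero, and the suppressed thermal strain is αΔT = 11.8×10⁻⁶ × 183 = 2159.4×10⁻⁶.
σ = EαΔT = 199×10³ × 11.8×10⁻⁶ × 183 = 429.7 MPa (compressive; the member is trying to expand).

σ ≈ 430 MPa (compressive)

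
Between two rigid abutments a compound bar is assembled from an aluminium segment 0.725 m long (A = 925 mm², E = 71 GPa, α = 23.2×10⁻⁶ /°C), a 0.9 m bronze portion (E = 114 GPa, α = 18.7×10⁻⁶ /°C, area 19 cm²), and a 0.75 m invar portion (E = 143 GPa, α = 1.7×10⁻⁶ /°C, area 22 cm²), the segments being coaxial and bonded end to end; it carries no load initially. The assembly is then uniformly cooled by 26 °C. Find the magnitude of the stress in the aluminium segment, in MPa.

With the walls removed the bar would change length by δ_free = Σ αᵢΔT Lᵢ = 23.2×10⁻⁶×26×725 + 18.7×10⁻⁶×26×900 + 1.7×10⁻⁶×26×750 = 0.908 mm.
The walls prevent any net length change, so an axial force P (same in every segment) develops. Compatibility: P · Σ Lᵢ/(AᵢEᵢ) = δ_free.
The series flexibility is Σ Lᵢ/(AᵢEᵢ) = 725/(925×71×10³) + 900/(1900×114×10³) + 750/(2200×143×10³) = 1.758×10⁻⁵ mm/N.
P = 0.908 / 1.758×10⁻⁵ = 51660 N = 51.66 kN, tensile.
σ_{aluminium} = P / A = 51660 / 925 = 55.85 MPa.

σ ≈ 55.8 MPa (tensile)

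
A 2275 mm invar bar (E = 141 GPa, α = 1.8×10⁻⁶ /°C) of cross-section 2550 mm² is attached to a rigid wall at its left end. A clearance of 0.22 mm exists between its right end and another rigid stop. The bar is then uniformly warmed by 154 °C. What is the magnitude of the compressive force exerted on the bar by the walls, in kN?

Unrestrained expansion: δ_free = αΔT L = 1.8×10⁻⁶ × 154 × 2275 = 0.6306 mm.
This exceeds the 0.22 mm gap, so the wall pushes back. The portion of expansion that must be recovered elastically is δ_free − gap = 0.6306 − 0.22 = 0.4106 mm.
So σ = E(δ_free − g)/L = 141×10³ × 0.4106/2275 = 25.45 MPa.
P = σA = 25.45 × 2550 = 64.9 kN.

P ≈ 64.9 kN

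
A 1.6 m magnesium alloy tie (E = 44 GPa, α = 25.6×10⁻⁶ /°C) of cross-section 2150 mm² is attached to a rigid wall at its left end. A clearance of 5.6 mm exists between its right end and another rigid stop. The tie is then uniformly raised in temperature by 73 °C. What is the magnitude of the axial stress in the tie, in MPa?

If the wall were absent the tie would grow by αΔT L = 25.6×10⁻⁶ × 73 × 1600 = 2.99 mm.
Since δ_free = 2.99 mm is less than the 5.6 mm gap, the tie never touches the wall. No axial force develops.

σ ≈ 0 MPa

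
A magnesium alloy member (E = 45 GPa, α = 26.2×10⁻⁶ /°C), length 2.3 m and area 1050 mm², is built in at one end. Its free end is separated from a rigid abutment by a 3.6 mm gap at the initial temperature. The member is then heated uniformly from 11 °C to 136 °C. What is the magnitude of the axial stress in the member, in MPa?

σ ≈ 76.9 MPa (compressive)

If the wall were absent the member would grow by αΔT L = 26.2×10⁻⁶ × 125 × 2300 = 7.532 mm.
This exceeds the 3.6 mm gap, so the wall pushes back. The portion of expansion that must be recovered elastically is δ_free − gap = 7.532 − 3.6 = 3.932 mm.
So σ = E(δ_free − g)/L = 45×10³ × 3.932/2300 = 76.94 MPa.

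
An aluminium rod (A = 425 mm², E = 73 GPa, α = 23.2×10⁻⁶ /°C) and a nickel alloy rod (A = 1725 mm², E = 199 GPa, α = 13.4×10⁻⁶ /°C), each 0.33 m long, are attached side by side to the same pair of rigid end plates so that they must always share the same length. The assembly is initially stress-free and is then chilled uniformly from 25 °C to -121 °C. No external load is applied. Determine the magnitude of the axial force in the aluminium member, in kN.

P ≈ 40.7 kN (tensile in the aluminium)

Both members must finish at the same length. With the larger α, the aluminium tends to over-contract; the plates restrain it, putting the aluminium in tension and the nickel alloy in compression. With no external load the two internal forces are equal and opposite, magnitude P.
Compatibility of the two members (thermal + elastic change equal): (α₁ − α₂)ΔT = P·[1/(A₁E₁) + 1/(A₂E₂)].
|α₁ − α₂|·ΔT = 9.8×10⁻⁶ × 146 = 0.001431.
1/(A₁E₁) + 1/(A₂E₂) = 1/(425×73×10³) + 1/(1725×199×10³) = 3.515×10⁻⁸ N⁻¹.
P = 0.001431 / 3.515×10⁻⁸ = 40710 N = 40.71 kN.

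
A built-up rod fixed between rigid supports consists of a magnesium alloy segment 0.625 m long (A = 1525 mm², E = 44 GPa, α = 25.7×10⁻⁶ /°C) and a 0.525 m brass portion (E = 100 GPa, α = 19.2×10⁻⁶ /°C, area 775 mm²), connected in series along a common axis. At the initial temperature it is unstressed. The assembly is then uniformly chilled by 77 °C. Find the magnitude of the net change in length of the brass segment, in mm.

If the supports were absent, the total length change would be Σ αᵢΔT Lᵢ = 25.7×10⁻⁶×77×625 + 19.2×10⁻⁶×77×525 = 2.013 mm.
The walls prevent any net length change, so an axial force P (same in every segment) develops. Compatibility: P · Σ Lᵢ/(AᵢEᵢ) = δ_free.
Σ Lᵢ/(AᵢEᵢ) = 625/(1525×44×10³) + 525/(775×100×10³) = 1.609×10⁻⁵ mm/N.
Hence P = δ_free / Σ(L/AE) = 2.013/1.609×10⁻⁵ = 125.1 kN (tensile).
For the brass segment, free thermal change = 19.2×10⁻⁶×77×525 = 0.7762 mm and elastic change from P = 125100×525/(775×100×10³) = 0.8476 mm; these oppose, so the net change is 0.0714 mm (segment lengthens).

|ΔL| ≈ 0.0714 mm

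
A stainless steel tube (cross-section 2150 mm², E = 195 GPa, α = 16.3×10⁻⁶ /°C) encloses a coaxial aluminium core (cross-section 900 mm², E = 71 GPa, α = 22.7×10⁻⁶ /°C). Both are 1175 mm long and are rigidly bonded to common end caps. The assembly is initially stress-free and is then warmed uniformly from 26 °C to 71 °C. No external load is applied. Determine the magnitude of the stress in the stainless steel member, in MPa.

Equilibrium of a rigid end plate with no external load gives equal and opposite internal forces ±P in the two members. Since α_{aluminium} > α_{stainless steel}, heating drives the aluminium into compression and the stainless steel into tension.
Compatibility of the two members (thermal + elastic change equal): (α₁ − α₂)ΔT = P·[1/(A₁E₁) + 1/(A₂E₂)].
|α₁ − α₂|·ΔT = 6.4×10⁻⁶ × 45 = 0.000288.
1/(A₁E₁) + 1/(A₂E₂) = 1/(2150×195×10³) + 1/(900×71×10³) = 1.803×10⁻⁸ N⁻¹.
P = 0.000288 / 1.803×10⁻⁸ = 15970 N = 15.97 kN.
σ_{stainless steel} = P/A₁ = 15970/2150 = 7.428 MPa, tensile.

σ ≈ 7.43 MPa (tensile)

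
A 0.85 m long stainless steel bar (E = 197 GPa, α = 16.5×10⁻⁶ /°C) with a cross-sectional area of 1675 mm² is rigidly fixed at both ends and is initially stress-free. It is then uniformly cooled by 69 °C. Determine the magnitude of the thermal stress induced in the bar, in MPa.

σ ≈ 224 MPa (tensile)

The supports are rigid, so the total axial strain is zero. The restrained thermal strain is ε = αΔT = 16.5×10⁻⁶ × 69 = 1138.5×10⁻⁶.
Hence σ = E·αΔT = 197×10³ × 1138.5×10⁻⁶ = 224.3 MPa, tensile.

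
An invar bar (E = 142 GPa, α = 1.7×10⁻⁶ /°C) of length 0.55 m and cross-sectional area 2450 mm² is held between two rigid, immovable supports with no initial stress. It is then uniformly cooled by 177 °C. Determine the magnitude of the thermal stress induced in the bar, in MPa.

The supports are rigid, so the total axial strain is zero. The restrained thermal strain is ε = αΔT = 1.7×10⁻⁶ × 177 = 300.9×10⁻⁶.
Hence σ = E·αΔT = 142×10³ × 300.9×10⁻⁶ = 42.73 MPa, tensile.

σ ≈ 42.7 MPa (tensile)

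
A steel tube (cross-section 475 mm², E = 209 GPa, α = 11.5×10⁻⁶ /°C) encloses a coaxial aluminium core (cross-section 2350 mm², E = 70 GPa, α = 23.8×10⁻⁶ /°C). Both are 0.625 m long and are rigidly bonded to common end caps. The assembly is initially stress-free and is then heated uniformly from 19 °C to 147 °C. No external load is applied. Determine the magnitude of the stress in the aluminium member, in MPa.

σ ≈ 41.5 MPa (compressive)

The aluminium has the larger α, so on heating it would change length more than the steel if both were free. The rigid plates force a common final length, so the aluminium is put into compression and the steel into tension, with equal and opposite forces P (no external load).
Setting the final lengths equal and cancelling L: (α₁ − α₂)ΔT = P/(A₁E₁) + P/(A₂E₂).
|α₁ − α₂|·ΔT = 12.3×10⁻⁶ × 128 = 0.001574.
1/(A₁E₁) + 1/(A₂E₂) = 1/(475×209×10³) + 1/(2350×70×10³) = 1.615×10⁻⁸ N⁻¹.
So P = 0.001574 / 1.615×10⁻⁸ = 97.47 kN.
σ_{aluminium} = P/A₂ = 97470/2350 = 41.48 MPa, compressive.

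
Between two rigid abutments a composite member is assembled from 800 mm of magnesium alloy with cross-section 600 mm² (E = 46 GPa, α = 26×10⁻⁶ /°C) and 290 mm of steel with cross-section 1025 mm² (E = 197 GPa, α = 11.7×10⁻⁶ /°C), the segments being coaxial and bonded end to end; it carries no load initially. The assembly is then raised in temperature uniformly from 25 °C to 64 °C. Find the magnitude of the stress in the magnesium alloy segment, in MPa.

With the walls removed the bar would change length by δ_free = Σ αᵢΔT Lᵢ = 26×10⁻⁶×39×800 + 11.7×10⁻⁶×39×290 = 0.9435 mm.
The rigid supports impose zero overall length change; the single axial force P common to all segments must satisfy P Σ Lᵢ/(AᵢEᵢ) = δ_free.
The series flexibility is Σ Lᵢ/(AᵢEᵢ) = 800/(600×46×10³) + 290/(1025×197×10³) = 3.042×10⁻⁵ mm/N.
Hence P = δ_free / Σ(L/AE) = 0.9435/3.042×10⁻⁵ = 31.01 kN (compressive).
σ_{magnesium alloy} = P / A = 31010 / 600 = 51.69 MPa.

σ ≈ 51.7 MPa (compressive)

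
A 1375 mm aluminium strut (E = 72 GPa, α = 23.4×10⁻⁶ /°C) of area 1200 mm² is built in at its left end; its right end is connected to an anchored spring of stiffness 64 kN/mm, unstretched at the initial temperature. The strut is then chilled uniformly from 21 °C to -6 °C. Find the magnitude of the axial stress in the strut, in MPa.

If the spring were absent the strut would shorten by αΔT L = 23.4×10⁻⁶ × 27 × 1375 = 0.8687 mm.
Let P be the tensile force in the spring. The strut extends elastically by PL/(AE) and the spring stretches by P/k; together these equal δ_free.
P [ L/(AE) + 1/k ] = δ_free → P [ 1375/(1200×72×10³) + 1/(64×10³) ] = 0.8687.
P = 0.8687 / 3.154×10⁻⁵ = 27540 N.
σ = P/A = 27540/1200 = 22.95 MPa.

σ ≈ 23 MPa (tensile)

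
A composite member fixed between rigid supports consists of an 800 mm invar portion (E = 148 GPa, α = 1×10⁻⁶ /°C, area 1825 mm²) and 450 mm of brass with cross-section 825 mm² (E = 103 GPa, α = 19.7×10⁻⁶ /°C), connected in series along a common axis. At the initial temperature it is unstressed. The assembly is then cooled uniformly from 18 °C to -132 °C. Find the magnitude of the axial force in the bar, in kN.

Free thermal contraction of the whole bar: Σ αᵢΔT Lᵢ = 1×10⁻⁶×150×800 + 19.7×10⁻⁶×150×450 = 1.45 mm.
Since the ends are fixed, an axial force P builds up, equal in every segment, with P · Σ Lᵢ/(AᵢEᵢ) = δ_free.
The series flexibility is Σ Lᵢ/(AᵢEᵢ) = 800/(1825×148×10³) + 450/(825×103×10³) = 8.258×10⁻⁶ mm/N.
P = 1.45 / 8.258×10⁻⁶ = 175600 N = 175.6 kN, tensile.

P ≈ 176 kN (tensile)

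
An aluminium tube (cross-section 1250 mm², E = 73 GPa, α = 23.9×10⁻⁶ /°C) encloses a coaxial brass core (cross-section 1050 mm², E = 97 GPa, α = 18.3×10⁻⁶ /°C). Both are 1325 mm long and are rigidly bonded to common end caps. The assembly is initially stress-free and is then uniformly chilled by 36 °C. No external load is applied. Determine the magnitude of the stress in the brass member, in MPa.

σ ≈ 9.24 MPa (compressive)

The aluminium has the larger α, so on cooling it would change length more than the brass if both were free. The rigid plates force a common final length, so the aluminium is put into tension and the brass into compression, with equal and opposite forces P (no external load).
Equating the net (thermal + elastic) strains gives |α₁ − α₂|·ΔT = P·[1/(A₁E₁) + 1/(A₂E₂)].
|α₁ − α₂|·ΔT = 5.6×10⁻⁶ × 36 = 0.0002016.
1/(A₁E₁) + 1/(A₂E₂) = 1/(1250×73×10³) + 1/(1050×97×10³) = 2.078×10⁻⁸ N⁻¹.
P = 0.0002016 / 2.078×10⁻⁸ = 9703 N = 9.703 kN.
σ_{brass} = P/A₂ = 9703/1050 = 9.241 MPa, compressive.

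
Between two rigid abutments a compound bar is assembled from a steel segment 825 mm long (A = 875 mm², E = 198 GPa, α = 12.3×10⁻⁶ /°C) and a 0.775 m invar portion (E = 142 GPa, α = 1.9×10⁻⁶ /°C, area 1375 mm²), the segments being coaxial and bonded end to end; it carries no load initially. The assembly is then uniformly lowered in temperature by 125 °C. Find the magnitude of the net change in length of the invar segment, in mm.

If the supports were absent, the total length change would be Σ αᵢΔT Lᵢ = 12.3×10⁻⁶×125×825 + 1.9×10⁻⁶×125×775 = 1.453 mm.
The walls prevent any net length change, so an axial force P (same in every segment) develops. Compatibility: P · Σ Lᵢ/(AᵢEᵢ) = δ_free.
The series flexibility is Σ Lᵢ/(AᵢEᵢ) = 825/(875×198×10³) + 775/(1375×142×10³) = 8.731×10⁻⁶ mm/N.
So P = 1.453 / 8.731×10⁻⁶ = 166.4 kN, tensile.
For the invar segment, free thermal change = 1.9×10⁻⁶×125×775 = 0.1841 mm and elastic change from P = 166400×775/(1375×142×10³) = 0.6603 mm; these oppose, so the net change is 0.476 mm (segment lengthens).

|ΔL| ≈ 0.476 mm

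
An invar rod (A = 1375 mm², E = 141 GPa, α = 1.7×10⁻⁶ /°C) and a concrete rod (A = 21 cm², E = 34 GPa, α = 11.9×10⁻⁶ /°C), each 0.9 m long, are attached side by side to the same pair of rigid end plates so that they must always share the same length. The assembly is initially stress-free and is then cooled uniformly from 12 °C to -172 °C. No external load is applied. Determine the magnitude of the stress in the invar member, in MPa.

Equilibrium of a rigid end plate with no external load gives equal and opposite internal forces ±P in the two members. Since α_{concrete} > α_{invar}, cooling drives the concrete into tension and the invar into compression.
Equating the net (thermal + elastic) strains gives |α₁ − α₂|·ΔT = P·[1/(A₁E₁) + 1/(A₂E₂)].
|α₁ − α₂|·ΔT = 10.2×10⁻⁶ × 184 = 0.001877.
1/(A₁E₁) + 1/(A₂E₂) = 1/(1375×141×10³) + 1/(2100×34×10³) = 1.916×10⁻⁸ N⁻¹.
So P = 0.001877 / 1.916×10⁻⁸ = 97.94 kN.
σ_{invar} = P/A₁ = 97940/1375 = 71.23 MPa, compressive.

σ ≈ 71.2 MPa (compressive)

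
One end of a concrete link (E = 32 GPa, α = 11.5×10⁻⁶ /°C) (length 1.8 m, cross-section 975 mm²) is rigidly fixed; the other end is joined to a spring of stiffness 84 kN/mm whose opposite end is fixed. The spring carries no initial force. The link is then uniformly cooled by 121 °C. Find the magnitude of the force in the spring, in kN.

If the spring were absent the link would shorten by αΔT L = 11.5×10⁻⁶ × 121 × 1800 = 2.505 mm.
With a force P in the spring, the elastic change of the link is PL/(AE) and that of the spring is P/k; compatibility requires their sum to equal δ_free.
So P = δ_free / [L/(AE) + 1/k] = 2.505 / [ 1800/(975×32×10³) + 1/(84×10³) ].
P = 2.505 / 6.96×10⁻⁵ = 35990 N.

P ≈ 36 kN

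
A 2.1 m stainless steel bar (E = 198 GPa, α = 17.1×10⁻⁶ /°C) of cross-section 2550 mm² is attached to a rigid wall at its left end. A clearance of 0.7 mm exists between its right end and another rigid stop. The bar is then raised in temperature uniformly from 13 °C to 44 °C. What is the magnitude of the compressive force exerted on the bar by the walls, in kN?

P ≈ 99.3 kN

If the wall were absent the bar would grow by αΔT L = 17.1×10⁻⁶ × 31 × 2100 = 1.113 mm.
The gap closes (δ_free > 0.7 mm) and the wall then resists a further 1.113 − 0.7 = 0.4132 mm of expansion.
So σ = E(δ_free − g)/L = 198×10³ × 0.4132/2100 = 38.96 MPa.
Force on the wall = σA = 38.96 × 2550 mm² = 99.35 kN.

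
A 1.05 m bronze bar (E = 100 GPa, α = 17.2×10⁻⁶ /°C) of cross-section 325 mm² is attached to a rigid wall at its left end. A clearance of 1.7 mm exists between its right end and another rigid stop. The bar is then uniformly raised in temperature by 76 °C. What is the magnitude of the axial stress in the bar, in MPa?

σ ≈ 0 MPa

Unrestrained expansion: δ_free = αΔT L = 17.2×10⁻⁶ × 76 × 1050 = 1.373 mm.
Since δ_free = 1.37 mm is less than the 1.7 mm gap, the bar never touches the wall. No axial force develops.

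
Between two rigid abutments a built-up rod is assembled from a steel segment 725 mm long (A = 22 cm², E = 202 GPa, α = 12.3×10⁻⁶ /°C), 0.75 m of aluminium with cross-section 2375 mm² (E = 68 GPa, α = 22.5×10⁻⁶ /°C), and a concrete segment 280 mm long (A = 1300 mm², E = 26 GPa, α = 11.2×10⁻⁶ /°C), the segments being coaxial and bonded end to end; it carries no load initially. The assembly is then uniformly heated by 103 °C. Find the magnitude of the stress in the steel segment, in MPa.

σ ≈ 93 MPa (compressive)

With the walls removed the bar would change length by δ_free = Σ αᵢΔT Lᵢ = 12.3×10⁻⁶×103×725 + 22.5×10⁻⁶×103×750 + 11.2×10⁻⁶×103×280 = 2.98 mm.
The walls prevent any net length change, so an axial force P (same in every segment) develops. Compatibility: P · Σ Lᵢ/(AᵢEᵢ) = δ_free.
Σ Lᵢ/(AᵢEᵢ) = 725/(2200×202×10³) + 750/(2375×68×10³) + 280/(1300×26×10³) = 1.456×10⁻⁵ mm/N.
So P = 2.98 / 1.456×10⁻⁵ = 204.7 kN, compressive.
σ_{steel} = P / A = 204700 / 2200 = 93.02 MPa.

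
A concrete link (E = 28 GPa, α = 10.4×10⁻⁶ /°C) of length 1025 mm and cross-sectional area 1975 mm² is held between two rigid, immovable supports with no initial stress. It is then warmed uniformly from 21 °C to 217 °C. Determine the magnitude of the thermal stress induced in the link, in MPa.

σ ≈ 57.1 MPa (compressive)

Because both ends are immovable the net strain is zero, and the suppressed thermal strain is αΔT = 10.4×10⁻⁶ × 196 = 2038.4×10⁻⁶.
The stress required to suppress this strain is σ = Eε = 28×10³ × 2038.4×10⁻⁶ = 57.08 MPa, compressive since the link is trying to expand.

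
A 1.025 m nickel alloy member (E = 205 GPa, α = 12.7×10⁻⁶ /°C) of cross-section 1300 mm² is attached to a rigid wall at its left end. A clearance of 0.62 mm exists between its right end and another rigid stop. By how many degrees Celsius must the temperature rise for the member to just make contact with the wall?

ΔT ≈ 47.6 °C

The gap closes when αΔT L = 0.62 mm, since the member is still unstressed at that instant.
So ΔT = g/(αL) = 0.62/(12.7×10⁻⁶ × 1025) = 47.63 °C.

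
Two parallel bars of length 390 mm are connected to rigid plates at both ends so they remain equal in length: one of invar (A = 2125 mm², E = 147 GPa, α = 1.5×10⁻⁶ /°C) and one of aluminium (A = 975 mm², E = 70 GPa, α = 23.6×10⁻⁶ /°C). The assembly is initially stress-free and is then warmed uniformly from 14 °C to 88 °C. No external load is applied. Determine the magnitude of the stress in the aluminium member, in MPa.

σ ≈ 94 MPa (compressive)

Both members must finish at the same length. With the larger α, the aluminium tends to over-expand; the plates restrain it, putting the aluminium in compression and the invar in tension. With no external load the two internal forces are equal and opposite, magnitude P.
Equating the net (thermal + elastic) strains gives |α₁ − α₂|·ΔT = P·[1/(A₁E₁) + 1/(A₂E₂)].
|α₁ − α₂|·ΔT = 22.1×10⁻⁶ × 74 = 0.001635.
1/(A₁E₁) + 1/(A₂E₂) = 1/(2125×147×10³) + 1/(975×70×10³) = 1.785×10⁻⁸ N⁻¹.
So P = 0.001635 / 1.785×10⁻⁸ = 91.6 kN.
σ_{aluminium} = P/A₂ = 91600/975 = 93.95 MPa, compressive.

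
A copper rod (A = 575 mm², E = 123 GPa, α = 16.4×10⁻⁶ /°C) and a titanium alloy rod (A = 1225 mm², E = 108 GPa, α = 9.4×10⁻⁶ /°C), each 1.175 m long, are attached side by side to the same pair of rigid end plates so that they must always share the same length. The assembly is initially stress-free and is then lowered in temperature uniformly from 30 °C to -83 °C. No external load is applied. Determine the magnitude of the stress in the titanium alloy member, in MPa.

The copper has the larger α, so on cooling it would change length more than the titanium alloy if both were free. The rigid plates force a common final length, so the copper is put into tension and the titanium alloy into compression, with equal and opposite forces P (no external load).
Setting the final lengths equal and cancelling L: (α₁ − α₂)ΔT = P/(A₁E₁) + P/(A₂E₂).
|α₁ − α₂|·ΔT = 7×10⁻⁶ × 113 = 0.000791.
1/(A₁E₁) + 1/(A₂E₂) = 1/(575×123×10³) + 1/(1225×108×10³) = 2.17×10⁻⁸ N⁻¹.
So P = 0.000791 / 2.17×10⁻⁸ = 36.46 kN.
σ_{titanium alloy} = P/A₂ = 36460/1225 = 29.76 MPa, compressive.

σ ≈ 29.8 MPa (compressive)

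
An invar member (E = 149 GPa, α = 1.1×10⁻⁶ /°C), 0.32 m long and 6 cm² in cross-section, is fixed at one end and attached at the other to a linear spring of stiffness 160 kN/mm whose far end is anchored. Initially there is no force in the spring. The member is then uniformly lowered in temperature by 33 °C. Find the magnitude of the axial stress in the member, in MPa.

If the spring were absent the member would shorten by αΔT L = 1.1×10⁻⁶ × 33 × 320 = 0.01162 mm.
With a force P in the spring, the elastic change of the member is PL/(AE) and that of the spring is P/k; compatibility requires their sum to equal δ_free.
P [ L/(AE) + 1/k ] = δ_free → P [ 320/(600×149×10³) + 1/(160×10³) ] = 0.01162.
P = 0.01162 / 9.829×10⁻⁶ = 1182 N.
σ = P/A = 1182/600 = 1.97 MPa.

σ ≈ 1.97 MPa (tensile)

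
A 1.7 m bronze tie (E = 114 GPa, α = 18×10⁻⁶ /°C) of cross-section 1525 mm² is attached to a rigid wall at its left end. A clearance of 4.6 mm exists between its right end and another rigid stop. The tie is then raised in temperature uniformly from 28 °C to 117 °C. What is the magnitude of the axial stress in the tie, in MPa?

σ ≈ 0 MPa

Unrestrained expansion: δ_free = αΔT L = 18×10⁻⁶ × 89 × 1700 = 2.723 mm.
Since δ_free = 2.72 mm is less than the 4.6 mm gap, the tie never touches the wall. No axial force develops.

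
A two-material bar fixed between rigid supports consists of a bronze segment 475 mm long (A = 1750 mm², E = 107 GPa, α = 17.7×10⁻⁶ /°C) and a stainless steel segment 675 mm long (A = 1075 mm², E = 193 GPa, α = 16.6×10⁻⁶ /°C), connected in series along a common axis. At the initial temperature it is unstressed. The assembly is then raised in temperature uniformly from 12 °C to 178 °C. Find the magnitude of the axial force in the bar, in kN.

Free thermal expansion of the whole bar: Σ αᵢΔT Lᵢ = 17.7×10⁻⁶×166×475 + 16.6×10⁻⁶×166×675 = 3.256 mm.
The walls prevent any net length change, so an axial force P (same in every segment) develops. Compatibility: P · Σ Lᵢ/(AᵢEᵢ) = δ_free.
The series flexibility is Σ Lᵢ/(AᵢEᵢ) = 475/(1750×107×10³) + 675/(1075×193×10³) = 5.79×10⁻⁶ mm/N.
Hence P = δ_free / Σ(L/AE) = 3.256/5.79×10⁻⁶ = 562.3 kN (compressive).

P ≈ 562 kN (compressive)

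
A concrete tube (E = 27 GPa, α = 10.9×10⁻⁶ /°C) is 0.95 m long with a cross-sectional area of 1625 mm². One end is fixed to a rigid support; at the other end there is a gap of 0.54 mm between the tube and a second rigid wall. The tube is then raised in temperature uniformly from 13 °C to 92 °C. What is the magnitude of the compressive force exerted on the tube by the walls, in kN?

Unrestrained expansion: δ_free = αΔT L = 10.9×10⁻⁶ × 79 × 950 = 0.818 mm.
This exceeds the 0.54 mm gap, so the wall pushes back. The portion of expansion that must be recovered elastically is δ_free − gap = 0.818 − 0.54 = 0.278 mm.
So σ = E(δ_free − g)/L = 27×10³ × 0.278/950 = 7.902 MPa.
Force on the wall = σA = 7.902 × 1625 mm² = 12.84 kN.

P ≈ 12.8 kN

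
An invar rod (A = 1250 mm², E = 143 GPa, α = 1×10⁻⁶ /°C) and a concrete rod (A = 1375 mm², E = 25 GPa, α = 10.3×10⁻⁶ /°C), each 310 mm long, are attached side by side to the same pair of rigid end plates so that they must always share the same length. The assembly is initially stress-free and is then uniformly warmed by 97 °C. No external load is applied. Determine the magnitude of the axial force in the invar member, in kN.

Both members must finish at the same length. With the larger α, the concrete tends to over-expand; the plates restrain it, putting the concrete in compression and the invar in tension. With no external load the two internal forces are equal and opposite, magnitude P.
Compatibility of the two members (thermal + elastic change equal): (α₁ − α₂)ΔT = P·[1/(A₁E₁) + 1/(A₂E₂)].
|α₁ − α₂|·ΔT = 9.3×10⁻⁶ × 97 = 0.0009021.
1/(A₁E₁) + 1/(A₂E₂) = 1/(1250×143×10³) + 1/(1375×25×10³) = 3.469×10⁻⁸ N⁻¹.
P = 0.0009021 / 3.469×10⁻⁸ = 26010 N = 26.01 kN.

P ≈ 26 kN (tensile in the invar)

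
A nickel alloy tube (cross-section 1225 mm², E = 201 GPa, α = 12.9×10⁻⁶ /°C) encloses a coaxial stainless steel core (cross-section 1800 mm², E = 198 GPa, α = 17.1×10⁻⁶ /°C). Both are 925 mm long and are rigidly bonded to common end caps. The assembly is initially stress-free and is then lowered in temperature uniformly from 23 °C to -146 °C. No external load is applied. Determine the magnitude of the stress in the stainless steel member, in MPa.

σ ≈ 57.4 MPa (tensile)

The stainless steel has the larger α, so on cooling it would change length more than the nickel alloy if both were free. The rigid plates force a common final length, so the stainless steel is put into tension and the nickel alloy into compression, with equal and opposite forces P (no external load).
Equating the net (thermal + elastic) strains gives |α₁ − α₂|·ΔT = P·[1/(A₁E₁) + 1/(A₂E₂)].
|α₁ − α₂|·ΔT = 4.2×10⁻⁶ × 169 = 0.0007098.
1/(A₁E₁) + 1/(A₂E₂) = 1/(1225×201×10³) + 1/(1800×198×10³) = 6.867×10⁻⁹ N⁻¹.
P = 0.0007098 / 6.867×10⁻⁹ = 103400 N = 103.4 kN.
σ_{stainless steel} = P/A₂ = 103400/1800 = 57.42 MPa, tensile.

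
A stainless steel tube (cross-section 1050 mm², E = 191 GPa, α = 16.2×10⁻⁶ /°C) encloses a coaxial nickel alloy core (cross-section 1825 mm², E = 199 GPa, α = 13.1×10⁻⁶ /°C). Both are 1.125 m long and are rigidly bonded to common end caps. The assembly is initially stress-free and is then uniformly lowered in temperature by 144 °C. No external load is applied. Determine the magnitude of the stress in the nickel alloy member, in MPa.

σ ≈ 31.6 MPa (compressive)

Both members must finish at the same length. With the larger α, the stainless steel tends to over-contract; the plates restrain it, putting the stainless steel in tension and the nickel alloy in compression. With no external load the two internal forces are equal and opposite, magnitude P.
Compatibility of the two members (thermal + elastic change equal): (α₁ − α₂)ΔT = P·[1/(A₁E₁) + 1/(A₂E₂)].
|α₁ − α₂|·ΔT = 3.1×10⁻⁶ × 144 = 0.0004464.
1/(A₁E₁) + 1/(A₂E₂) = 1/(1050×191×10³) + 1/(1825×199×10³) = 7.74×10⁻⁹ N⁻¹.
So P = 0.0004464 / 7.74×10⁻⁹ = 57.68 kN.
σ_{nickel alloy} = P/A₂ = 57680/1825 = 31.6 MPa, compressive.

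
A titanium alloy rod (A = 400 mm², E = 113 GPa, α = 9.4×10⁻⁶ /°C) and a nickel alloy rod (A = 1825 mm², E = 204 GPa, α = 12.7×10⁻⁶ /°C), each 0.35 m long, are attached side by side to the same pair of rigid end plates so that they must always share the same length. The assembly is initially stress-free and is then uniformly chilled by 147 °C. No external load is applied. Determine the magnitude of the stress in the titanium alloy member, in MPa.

The nickel alloy has the larger α, so on cooling it would change length more than the titanium alloy if both were free. The rigid plates force a common final length, so the nickel alloy is put into tension and the titanium alloy into compression, with equal and opposite forces P (no external load).
Setting the final lengths equal and cancelling L: (α₁ − α₂)ΔT = P/(A₁E₁) + P/(A₂E₂).
|α₁ − α₂|·ΔT = 3.3×10⁻⁶ × 147 = 0.0004851.
1/(A₁E₁) + 1/(A₂E₂) = 1/(400×113×10³) + 1/(1825×204×10³) = 2.481×10⁻⁸ N⁻¹.
So P = 0.0004851 / 2.481×10⁻⁸ = 19.55 kN.
σ_{titanium alloy} = P/A₁ = 19550/400 = 48.88 MPa, compressive.

σ ≈ 48.9 MPa (compressive)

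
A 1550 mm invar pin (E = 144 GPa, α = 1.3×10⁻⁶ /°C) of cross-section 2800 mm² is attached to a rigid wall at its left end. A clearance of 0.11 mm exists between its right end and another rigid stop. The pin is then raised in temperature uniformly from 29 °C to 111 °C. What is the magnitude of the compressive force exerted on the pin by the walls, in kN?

P ≈ 14.4 kN

Unrestrained expansion: δ_free = αΔT L = 1.3×10⁻⁶ × 82 × 1550 = 0.1652 mm.
This exceeds the 0.11 mm gap, so the wall pushes back. The portion of expansion that must be recovered elastically is δ_free − gap = 0.1652 − 0.11 = 0.05523 mm.
Compatibility: PL/(AE) = 0.05523 mm, so σ = P/A = E × (0.05523/1550) = 5.131 MPa.
P = σA = 5.131 × 2800 = 14.37 kN.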